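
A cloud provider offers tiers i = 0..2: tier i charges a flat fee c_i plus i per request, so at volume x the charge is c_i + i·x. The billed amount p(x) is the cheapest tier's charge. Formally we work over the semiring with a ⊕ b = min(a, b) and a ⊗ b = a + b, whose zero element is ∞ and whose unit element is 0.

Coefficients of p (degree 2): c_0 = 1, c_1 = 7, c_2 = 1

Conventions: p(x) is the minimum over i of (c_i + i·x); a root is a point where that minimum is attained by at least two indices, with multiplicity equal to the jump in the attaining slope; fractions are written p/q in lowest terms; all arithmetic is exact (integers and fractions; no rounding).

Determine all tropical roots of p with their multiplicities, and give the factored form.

hull edge (i=0, c=1) to (i=2, c=1): slope 0, span 2
Factored form: p(x) = 1 ⊗ (x ⊕ 0) ⊗ (x ⊕ 0)
Answer: roots = 0 (mult 2)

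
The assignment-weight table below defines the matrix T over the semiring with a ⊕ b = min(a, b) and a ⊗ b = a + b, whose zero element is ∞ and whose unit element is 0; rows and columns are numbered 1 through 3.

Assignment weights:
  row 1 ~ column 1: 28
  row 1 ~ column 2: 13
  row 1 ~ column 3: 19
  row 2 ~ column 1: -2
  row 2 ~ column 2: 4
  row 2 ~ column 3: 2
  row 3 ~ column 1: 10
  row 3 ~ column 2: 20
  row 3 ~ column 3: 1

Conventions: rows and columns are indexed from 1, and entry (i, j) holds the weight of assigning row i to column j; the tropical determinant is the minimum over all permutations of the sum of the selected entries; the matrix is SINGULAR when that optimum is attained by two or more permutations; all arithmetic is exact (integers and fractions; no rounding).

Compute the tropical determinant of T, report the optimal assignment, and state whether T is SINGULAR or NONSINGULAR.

σ = (1, 2, 3): 28 + 4 + 1 = 33
σ = (1, 3, 2): 28 + 2 + 20 = 50
σ = (2, 1, 3): 13 + (-2) + 1 = 12
σ = (2, 3, 1): 13 + 2 + 10 = 25
σ = (3, 1, 2): 19 + (-2) + 20 = 37
σ = (3, 2, 1): 19 + 4 + 10 = 33
Optimal value attained by: σ = (2, 1, 3).
Answer: det⊕(T) = 12; verdict: NONSINGULAR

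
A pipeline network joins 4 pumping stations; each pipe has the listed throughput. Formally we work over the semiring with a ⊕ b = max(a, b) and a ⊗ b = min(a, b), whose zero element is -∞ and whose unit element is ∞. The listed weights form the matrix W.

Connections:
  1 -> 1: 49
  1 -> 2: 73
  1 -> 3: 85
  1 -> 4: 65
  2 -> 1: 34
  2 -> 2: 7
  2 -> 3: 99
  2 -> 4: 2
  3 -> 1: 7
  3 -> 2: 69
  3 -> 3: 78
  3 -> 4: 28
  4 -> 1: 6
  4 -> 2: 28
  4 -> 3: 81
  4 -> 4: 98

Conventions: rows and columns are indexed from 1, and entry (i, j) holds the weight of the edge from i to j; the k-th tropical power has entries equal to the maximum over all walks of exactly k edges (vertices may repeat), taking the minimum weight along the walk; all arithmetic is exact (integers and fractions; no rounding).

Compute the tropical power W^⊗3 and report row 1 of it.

W^⊗2:
  [49, 69, 78, 65]
  [34, 69, 78, 34]
  [34, 69, 78, 28]
  [28, 69, 81, 98]
W^⊗3:
  [49, 69, 78, 65]
  [34, 69, 78, 34]
  [34, 69, 78, 34]
  [34, 69, 81, 98]
Answer: row 1 of W^⊗3 = [49, 69, 78, 65]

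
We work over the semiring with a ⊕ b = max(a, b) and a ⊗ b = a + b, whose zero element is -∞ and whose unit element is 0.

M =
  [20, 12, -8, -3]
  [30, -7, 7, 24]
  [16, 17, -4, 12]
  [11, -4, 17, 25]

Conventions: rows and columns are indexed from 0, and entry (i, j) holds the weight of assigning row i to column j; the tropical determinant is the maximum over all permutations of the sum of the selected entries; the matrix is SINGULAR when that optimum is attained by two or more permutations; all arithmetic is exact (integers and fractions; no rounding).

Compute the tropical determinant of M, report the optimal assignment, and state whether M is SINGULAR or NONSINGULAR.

σ = (0, 1, 2, 3): 20 + (-7) + (-4) + 25 = 34
σ = (0, 1, 3, 2): 20 + (-7) + 12 + 17 = 42
σ = (0, 2, 1, 3): 20 + 7 + 17 + 25 = 69
σ = (0, 2, 3, 1): 20 + 7 + 12 + (-4) = 35
σ = (0, 3, 1, 2): 20 + 24 + 17 + 17 = 78
σ = (0, 3, 2, 1): 20 + 24 + (-4) + (-4) = 36
σ = (1, 0, 2, 3): 12 + 30 + (-4) + 25 = 63
σ = (1, 0, 3, 2): 12 + 30 + 12 + 17 = 71
σ = (1, 2, 0, 3): 12 + 7 + 16 + 25 = 60
σ = (1, 2, 3, 0): 12 + 7 + 12 + 11 = 42
σ = (1, 3, 0, 2): 12 + 24 + 16 + 17 = 69
σ = (1, 3, 2, 0): 12 + 24 + (-4) + 11 = 43
σ = (2, 0, 1, 3): (-8) + 30 + 17 + 25 = 64
σ = (2, 0, 3, 1): (-8) + 30 + 12 + (-4) = 30
σ = (2, 1, 0, 3): (-8) + (-7) + 16 + 25 = 26
σ = (2, 1, 3, 0): (-8) + (-7) + 12 + 11 = 8
σ = (2, 3, 0, 1): (-8) + 24 + 16 + (-4) = 28
σ = (2, 3, 1, 0): (-8) + 24 + 17 + 11 = 44
σ = (3, 0, 1, 2): (-3) + 30 + 17 + 17 = 61
σ = (3, 0, 2, 1): (-3) + 30 + (-4) + (-4) = 19
σ = (3, 1, 0, 2): (-3) + (-7) + 16 + 17 = 23
σ = (3, 1, 2, 0): (-3) + (-7) + (-4) + 11 = -3
σ = (3, 2, 0, 1): (-3) + 7 + 16 + (-4) = 16
σ = (3, 2, 1, 0): (-3) + 7 + 17 + 11 = 32
Optimal value attained by: σ = (0, 3, 1, 2).
Answer: det⊕(M) = 78; verdict: NONSINGULAR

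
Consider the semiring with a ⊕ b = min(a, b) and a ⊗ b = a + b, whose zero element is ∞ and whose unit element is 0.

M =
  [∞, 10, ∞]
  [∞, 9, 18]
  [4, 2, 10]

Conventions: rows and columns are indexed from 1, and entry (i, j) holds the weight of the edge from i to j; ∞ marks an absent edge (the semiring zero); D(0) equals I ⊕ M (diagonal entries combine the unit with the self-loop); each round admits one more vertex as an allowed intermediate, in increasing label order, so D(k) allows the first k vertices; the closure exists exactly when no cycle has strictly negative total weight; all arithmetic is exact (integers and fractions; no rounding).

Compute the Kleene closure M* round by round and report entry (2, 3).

D(0):
  [0, 10, ∞]
  [∞, 0, 18]
  [4, 2, 0]
D(1):
  [0, 10, ∞]
  [∞, 0, 18]
  [4, 2, 0]
D(2):
  [0, 10, 28]
  [∞, 0, 18]
  [4, 2, 0]
D(3):
  [0, 10, 28]
  [22, 0, 18]
  [4, 2, 0]
Answer: M*[2][3] = 18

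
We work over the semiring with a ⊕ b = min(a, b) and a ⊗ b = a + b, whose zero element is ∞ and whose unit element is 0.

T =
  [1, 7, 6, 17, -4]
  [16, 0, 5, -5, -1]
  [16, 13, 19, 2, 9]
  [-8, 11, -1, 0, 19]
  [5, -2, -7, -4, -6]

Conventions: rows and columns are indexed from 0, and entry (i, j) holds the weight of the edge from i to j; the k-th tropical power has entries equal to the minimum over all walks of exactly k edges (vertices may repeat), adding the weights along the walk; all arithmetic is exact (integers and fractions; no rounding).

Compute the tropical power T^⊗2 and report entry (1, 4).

T^⊗2:
  [1, -6, -11, -8, -10]
  [-13, -3, -8, -5, -7]
  [-6, 7, 1, 2, 3]
  [-8, -1, -2, 0, -12]
  [-12, -8, -13, -10, -12]
Key observation: the optimum is the walk 1->4->4, with weight (-1) + (-6) = -7.
Optimal value attained by: walk 1->4->4.
Answer: (T^⊗2)[1][4] = -7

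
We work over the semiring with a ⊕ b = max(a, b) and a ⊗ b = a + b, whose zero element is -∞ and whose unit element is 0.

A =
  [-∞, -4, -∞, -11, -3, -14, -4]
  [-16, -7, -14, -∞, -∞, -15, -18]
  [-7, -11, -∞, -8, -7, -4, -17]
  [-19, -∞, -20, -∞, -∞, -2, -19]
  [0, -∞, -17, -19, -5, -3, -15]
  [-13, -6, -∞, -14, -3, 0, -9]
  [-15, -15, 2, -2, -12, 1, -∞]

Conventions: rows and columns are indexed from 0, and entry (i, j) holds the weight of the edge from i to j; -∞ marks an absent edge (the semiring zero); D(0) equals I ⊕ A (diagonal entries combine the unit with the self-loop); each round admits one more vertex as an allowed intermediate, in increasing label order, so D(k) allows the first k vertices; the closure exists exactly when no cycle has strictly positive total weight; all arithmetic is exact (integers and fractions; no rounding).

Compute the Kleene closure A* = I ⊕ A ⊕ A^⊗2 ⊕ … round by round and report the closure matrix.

D(0):
  [0, -4, -∞, -11, -3, -14, -4]
  [-16, 0, -14, -∞, -∞, -15, -18]
  [-7, -11, 0, -8, -7, -4, -17]
  [-19, -∞, -20, 0, -∞, -2, -19]
  [0, -∞, -17, -19, 0, -3, -15]
  [-13, -6, -∞, -14, -3, 0, -9]
  [-15, -15, 2, -2, -12, 1, 0]
D(1):
  [0, -4, -∞, -11, -3, -14, -4]
  [-16, 0, -14, -27, -19, -15, -18]
  [-7, -11, 0, -8, -7, -4, -11]
  [-19, -23, -20, 0, -22, -2, -19]
  [0, -4, -17, -11, 0, -3, -4]
  [-13, -6, -∞, -14, -3, 0, -9]
  [-15, -15, 2, -2, -12, 1, 0]
D(2):
  [0, -4, -18, -11, -3, -14, -4]
  [-16, 0, -14, -27, -19, -15, -18]
  [-7, -11, 0, -8, -7, -4, -11]
  [-19, -23, -20, 0, -22, -2, -19]
  [0, -4, -17, -11, 0, -3, -4]
  [-13, -6, -20, -14, -3, 0, -9]
  [-15, -15, 2, -2, -12, 1, 0]
D(3):
  [0, -4, -18, -11, -3, -14, -4]
  [-16, 0, -14, -22, -19, -15, -18]
  [-7, -11, 0, -8, -7, -4, -11]
  [-19, -23, -20, 0, -22, -2, -19]
  [0, -4, -17, -11, 0, -3, -4]
  [-13, -6, -20, -14, -3, 0, -9]
  [-5, -9, 2, -2, -5, 1, 0]
D(4):
  [0, -4, -18, -11, -3, -13, -4]
  [-16, 0, -14, -22, -19, -15, -18]
  [-7, -11, 0, -8, -7, -4, -11]
  [-19, -23, -20, 0, -22, -2, -19]
  [0, -4, -17, -11, 0, -3, -4]
  [-13, -6, -20, -14, -3, 0, -9]
  [-5, -9, 2, -2, -5, 1, 0]
D(5):
  [0, -4, -18, -11, -3, -6, -4]
  [-16, 0, -14, -22, -19, -15, -18]
  [-7, -11, 0, -8, -7, -4, -11]
  [-19, -23, -20, 0, -22, -2, -19]
  [0, -4, -17, -11, 0, -3, -4]
  [-3, -6, -20, -14, -3, 0, -7]
  [-5, -9, 2, -2, -5, 1, 0]
D(6):
  [0, -4, -18, -11, -3, -6, -4]
  [-16, 0, -14, -22, -18, -15, -18]
  [-7, -10, 0, -8, -7, -4, -11]
  [-5, -8, -20, 0, -5, -2, -9]
  [0, -4, -17, -11, 0, -3, -4]
  [-3, -6, -20, -14, -3, 0, -7]
  [-2, -5, 2, -2, -2, 1, 0]
D(7):
  [0, -4, -2, -6, -3, -3, -4]
  [-16, 0, -14, -20, -18, -15, -18]
  [-7, -10, 0, -8, -7, -4, -11]
  [-5, -8, -7, 0, -5, -2, -9]
  [0, -4, -2, -6, 0, -3, -4]
  [-3, -6, -5, -9, -3, 0, -7]
  [-2, -5, 2, -2, -2, 1, 0]
Answer: A* = [[0, -4, -2, -6, -3, -3, -4], [-16, 0, -14, -20, -18, -15, -18], [-7, -10, 0, -8, -7, -4, -11], [-5, -8, -7, 0, -5, -2, -9], [0, -4, -2, -6, 0, -3, -4], [-3, -6, -5, -9, -3, 0, -7], [-2, -5, 2, -2, -2, 1, 0]]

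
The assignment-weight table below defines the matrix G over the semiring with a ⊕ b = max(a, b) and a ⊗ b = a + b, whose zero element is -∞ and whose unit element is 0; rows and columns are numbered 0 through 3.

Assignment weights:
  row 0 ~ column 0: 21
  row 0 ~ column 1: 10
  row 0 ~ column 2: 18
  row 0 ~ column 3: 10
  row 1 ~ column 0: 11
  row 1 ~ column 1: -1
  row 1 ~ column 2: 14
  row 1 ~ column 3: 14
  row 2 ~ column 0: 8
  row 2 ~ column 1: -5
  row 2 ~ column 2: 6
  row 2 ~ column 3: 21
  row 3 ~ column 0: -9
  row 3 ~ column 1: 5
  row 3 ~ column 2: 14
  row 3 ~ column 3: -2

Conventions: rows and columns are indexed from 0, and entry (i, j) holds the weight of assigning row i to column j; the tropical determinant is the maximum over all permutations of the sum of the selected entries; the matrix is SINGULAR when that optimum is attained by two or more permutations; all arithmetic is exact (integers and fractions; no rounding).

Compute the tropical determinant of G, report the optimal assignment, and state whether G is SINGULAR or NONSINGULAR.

σ = (0, 1, 2, 3): 21 + (-1) + 6 + (-2) = 24
σ = (0, 1, 3, 2): 21 + (-1) + 21 + 14 = 55
σ = (0, 2, 1, 3): 21 + 14 + (-5) + (-2) = 28
σ = (0, 2, 3, 1): 21 + 14 + 21 + 5 = 61
σ = (0, 3, 1, 2): 21 + 14 + (-5) + 14 = 44
σ = (0, 3, 2, 1): 21 + 14 + 6 + 5 = 46
σ = (1, 0, 2, 3): 10 + 11 + 6 + (-2) = 25
σ = (1, 0, 3, 2): 10 + 11 + 21 + 14 = 56
σ = (1, 2, 0, 3): 10 + 14 + 8 + (-2) = 30
σ = (1, 2, 3, 0): 10 + 14 + 21 + (-9) = 36
σ = (1, 3, 0, 2): 10 + 14 + 8 + 14 = 46
σ = (1, 3, 2, 0): 10 + 14 + 6 + (-9) = 21
σ = (2, 0, 1, 3): 18 + 11 + (-5) + (-2) = 22
σ = (2, 0, 3, 1): 18 + 11 + 21 + 5 = 55
σ = (2, 1, 0, 3): 18 + (-1) + 8 + (-2) = 23
σ = (2, 1, 3, 0): 18 + (-1) + 21 + (-9) = 29
σ = (2, 3, 0, 1): 18 + 14 + 8 + 5 = 45
σ = (2, 3, 1, 0): 18 + 14 + (-5) + (-9) = 18
σ = (3, 0, 1, 2): 10 + 11 + (-5) + 14 = 30
σ = (3, 0, 2, 1): 10 + 11 + 6 + 5 = 32
σ = (3, 1, 0, 2): 10 + (-1) + 8 + 14 = 31
σ = (3, 1, 2, 0): 10 + (-1) + 6 + (-9) = 6
σ = (3, 2, 0, 1): 10 + 14 + 8 + 5 = 37
σ = (3, 2, 1, 0): 10 + 14 + (-5) + (-9) = 10
Optimal value attained by: σ = (0, 2, 3, 1).
Answer: det⊕(G) = 61; verdict: NONSINGULAR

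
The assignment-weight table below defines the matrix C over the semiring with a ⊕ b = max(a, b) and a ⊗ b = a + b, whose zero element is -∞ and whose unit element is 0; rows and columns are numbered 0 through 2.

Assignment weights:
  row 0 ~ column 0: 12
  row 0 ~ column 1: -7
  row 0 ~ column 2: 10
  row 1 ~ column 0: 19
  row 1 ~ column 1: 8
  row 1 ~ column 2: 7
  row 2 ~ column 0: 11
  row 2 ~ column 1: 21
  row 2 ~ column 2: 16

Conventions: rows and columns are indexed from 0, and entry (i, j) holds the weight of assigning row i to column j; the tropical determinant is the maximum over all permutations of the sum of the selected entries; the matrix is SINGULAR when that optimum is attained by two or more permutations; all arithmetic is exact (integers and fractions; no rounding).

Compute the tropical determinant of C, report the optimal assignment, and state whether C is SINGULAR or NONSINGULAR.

σ = (0, 1, 2): 12 + 8 + 16 = 36
σ = (0, 2, 1): 12 + 7 + 21 = 40
σ = (1, 0, 2): (-7) + 19 + 16 = 28
σ = (1, 2, 0): (-7) + 7 + 11 = 11
σ = (2, 0, 1): 10 + 19 + 21 = 50
σ = (2, 1, 0): 10 + 8 + 11 = 29
Optimal value attained by: σ = (2, 0, 1).
Answer: det⊕(C) = 50; verdict: NONSINGULAR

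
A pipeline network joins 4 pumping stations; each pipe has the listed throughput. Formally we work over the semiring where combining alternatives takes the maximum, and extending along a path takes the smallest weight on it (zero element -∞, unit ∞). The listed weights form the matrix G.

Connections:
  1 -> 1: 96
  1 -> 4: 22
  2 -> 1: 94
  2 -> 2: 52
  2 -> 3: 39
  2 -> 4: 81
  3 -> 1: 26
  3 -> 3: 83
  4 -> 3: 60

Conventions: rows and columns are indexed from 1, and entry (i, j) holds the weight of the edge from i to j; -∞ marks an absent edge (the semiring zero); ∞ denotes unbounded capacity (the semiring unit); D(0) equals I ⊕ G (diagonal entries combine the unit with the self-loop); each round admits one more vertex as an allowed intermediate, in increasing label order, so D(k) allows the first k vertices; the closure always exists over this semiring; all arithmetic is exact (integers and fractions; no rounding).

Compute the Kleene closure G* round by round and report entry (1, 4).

D(0):
  [∞, -∞, -∞, 22]
  [94, ∞, 39, 81]
  [26, -∞, ∞, -∞]
  [-∞, -∞, 60, ∞]
D(1):
  [∞, -∞, -∞, 22]
  [94, ∞, 39, 81]
  [26, -∞, ∞, 22]
  [-∞, -∞, 60, ∞]
D(2):
  [∞, -∞, -∞, 22]
  [94, ∞, 39, 81]
  [26, -∞, ∞, 22]
  [-∞, -∞, 60, ∞]
D(3):
  [∞, -∞, -∞, 22]
  [94, ∞, 39, 81]
  [26, -∞, ∞, 22]
  [26, -∞, 60, ∞]
D(4):
  [∞, -∞, 22, 22]
  [94, ∞, 60, 81]
  [26, -∞, ∞, 22]
  [26, -∞, 60, ∞]
Answer: G*[1][4] = 22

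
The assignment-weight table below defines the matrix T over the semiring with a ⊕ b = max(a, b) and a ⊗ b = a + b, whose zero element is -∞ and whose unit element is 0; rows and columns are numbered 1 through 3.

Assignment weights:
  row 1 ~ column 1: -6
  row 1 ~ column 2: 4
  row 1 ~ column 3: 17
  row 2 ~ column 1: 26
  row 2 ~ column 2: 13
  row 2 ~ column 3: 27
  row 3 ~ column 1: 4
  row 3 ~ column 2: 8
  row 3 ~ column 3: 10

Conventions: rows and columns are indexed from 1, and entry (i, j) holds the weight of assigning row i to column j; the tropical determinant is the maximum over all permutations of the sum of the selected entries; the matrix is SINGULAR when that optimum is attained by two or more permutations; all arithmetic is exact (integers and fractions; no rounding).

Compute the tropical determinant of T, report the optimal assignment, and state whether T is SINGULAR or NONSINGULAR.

σ = (1, 2, 3): (-6) + 13 + 10 = 17
σ = (1, 3, 2): (-6) + 27 + 8 = 29
σ = (2, 1, 3): 4 + 26 + 10 = 40
σ = (2, 3, 1): 4 + 27 + 4 = 35
σ = (3, 1, 2): 17 + 26 + 8 = 51
σ = (3, 2, 1): 17 + 13 + 4 = 34
Optimal value attained by: σ = (3, 1, 2).
Answer: det⊕(T) = 51; verdict: NONSINGULAR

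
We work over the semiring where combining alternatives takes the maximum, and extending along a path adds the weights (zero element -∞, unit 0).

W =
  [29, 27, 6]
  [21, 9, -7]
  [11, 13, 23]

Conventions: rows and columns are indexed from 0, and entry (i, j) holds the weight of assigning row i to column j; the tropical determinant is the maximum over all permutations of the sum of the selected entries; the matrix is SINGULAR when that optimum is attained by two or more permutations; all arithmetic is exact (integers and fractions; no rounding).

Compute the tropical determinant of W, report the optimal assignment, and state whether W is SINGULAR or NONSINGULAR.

σ = (0, 1, 2): 29 + 9 + 23 = 61
σ = (0, 2, 1): 29 + (-7) + 13 = 35
σ = (1, 0, 2): 27 + 21 + 23 = 71
σ = (1, 2, 0): 27 + (-7) + 11 = 31
σ = (2, 0, 1): 6 + 21 + 13 = 40
σ = (2, 1, 0): 6 + 9 + 11 = 26
Optimal value attained by: σ = (1, 0, 2).
Answer: det⊕(W) = 71; verdict: NONSINGULAR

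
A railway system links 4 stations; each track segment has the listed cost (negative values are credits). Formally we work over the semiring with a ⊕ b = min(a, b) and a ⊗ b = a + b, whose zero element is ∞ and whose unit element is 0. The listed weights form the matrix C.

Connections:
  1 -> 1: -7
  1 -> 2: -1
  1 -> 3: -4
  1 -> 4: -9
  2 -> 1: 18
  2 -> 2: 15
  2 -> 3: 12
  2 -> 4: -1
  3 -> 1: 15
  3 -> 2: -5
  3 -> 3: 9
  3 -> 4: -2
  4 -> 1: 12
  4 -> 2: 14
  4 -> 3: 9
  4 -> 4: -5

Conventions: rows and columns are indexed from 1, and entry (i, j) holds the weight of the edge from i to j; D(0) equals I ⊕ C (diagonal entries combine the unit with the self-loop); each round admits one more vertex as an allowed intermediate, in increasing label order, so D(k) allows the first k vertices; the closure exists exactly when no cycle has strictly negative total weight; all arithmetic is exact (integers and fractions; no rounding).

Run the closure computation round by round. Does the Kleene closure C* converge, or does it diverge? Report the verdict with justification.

Detection: at round 0, diagonal entry (1, 1) turns strictly negative.
Key observation: the cycle 1->1 has total weight (-7), which is strictly negative.
Answer: DIVERGES — negative cycle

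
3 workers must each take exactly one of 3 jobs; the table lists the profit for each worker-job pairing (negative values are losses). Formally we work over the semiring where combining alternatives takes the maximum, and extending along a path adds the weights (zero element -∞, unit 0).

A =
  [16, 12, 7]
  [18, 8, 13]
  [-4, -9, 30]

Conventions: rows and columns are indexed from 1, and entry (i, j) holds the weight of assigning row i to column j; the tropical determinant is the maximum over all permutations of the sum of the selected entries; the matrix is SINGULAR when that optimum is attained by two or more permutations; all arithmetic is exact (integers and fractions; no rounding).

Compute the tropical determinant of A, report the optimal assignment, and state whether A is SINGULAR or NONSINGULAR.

σ = (1, 2, 3): 16 + 8 + 30 = 54
σ = (1, 3, 2): 16 + 13 + (-9) = 20
σ = (2, 1, 3): 12 + 18 + 30 = 60
σ = (2, 3, 1): 12 + 13 + (-4) = 21
σ = (3, 1, 2): 7 + 18 + (-9) = 16
σ = (3, 2, 1): 7 + 8 + (-4) = 11
Optimal value attained by: σ = (2, 1, 3).
Answer: det⊕(A) = 60; verdict: NONSINGULAR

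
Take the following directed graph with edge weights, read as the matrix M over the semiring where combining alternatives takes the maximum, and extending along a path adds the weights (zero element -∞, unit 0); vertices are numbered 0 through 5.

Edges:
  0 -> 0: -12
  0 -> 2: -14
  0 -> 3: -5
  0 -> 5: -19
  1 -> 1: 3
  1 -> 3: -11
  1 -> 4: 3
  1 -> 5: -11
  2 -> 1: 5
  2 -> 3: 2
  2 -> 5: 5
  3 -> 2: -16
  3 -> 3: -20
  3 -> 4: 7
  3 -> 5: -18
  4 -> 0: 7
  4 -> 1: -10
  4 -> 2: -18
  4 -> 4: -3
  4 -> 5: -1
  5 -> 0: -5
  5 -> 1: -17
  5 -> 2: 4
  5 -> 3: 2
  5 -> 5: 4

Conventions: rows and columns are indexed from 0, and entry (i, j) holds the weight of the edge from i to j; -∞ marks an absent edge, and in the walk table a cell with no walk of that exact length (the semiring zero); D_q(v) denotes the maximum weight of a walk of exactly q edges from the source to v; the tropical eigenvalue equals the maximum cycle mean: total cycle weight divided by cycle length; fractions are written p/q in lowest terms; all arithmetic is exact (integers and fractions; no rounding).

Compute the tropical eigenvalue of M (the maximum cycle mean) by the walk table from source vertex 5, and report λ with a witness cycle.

q=0: [-∞, -∞, -∞, -∞, -∞, 0]
q=1: [-5, -17, 4, 2, -∞, 4]
q=2: [-1, 9, 8, 6, 9, 9]
q=3: [16, 13, 13, 11, 13, 13]
q=4: [20, 18, 17, 15, 18, 18]
q=5: [25, 22, 22, 20, 22, 22]
q=6: [29, 27, 26, 24, 27, 27]
Optimal cycle mean attained by: cycle 2->5->2, total 5 + 4, length 2.
Answer: λ = 9/2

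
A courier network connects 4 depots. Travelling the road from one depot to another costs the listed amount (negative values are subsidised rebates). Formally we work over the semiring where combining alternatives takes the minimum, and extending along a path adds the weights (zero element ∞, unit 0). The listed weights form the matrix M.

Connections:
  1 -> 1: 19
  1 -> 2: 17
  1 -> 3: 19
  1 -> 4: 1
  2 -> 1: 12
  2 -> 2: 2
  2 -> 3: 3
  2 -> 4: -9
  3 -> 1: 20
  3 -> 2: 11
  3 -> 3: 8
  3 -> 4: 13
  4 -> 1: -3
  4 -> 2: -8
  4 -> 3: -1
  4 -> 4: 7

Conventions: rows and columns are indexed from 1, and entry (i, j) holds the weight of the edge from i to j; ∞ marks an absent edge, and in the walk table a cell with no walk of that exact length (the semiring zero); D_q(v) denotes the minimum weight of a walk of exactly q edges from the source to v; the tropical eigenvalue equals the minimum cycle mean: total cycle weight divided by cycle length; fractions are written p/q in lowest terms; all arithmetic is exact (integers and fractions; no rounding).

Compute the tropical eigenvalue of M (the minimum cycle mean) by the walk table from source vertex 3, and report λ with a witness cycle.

q=0: [∞, ∞, 0, ∞]
q=1: [20, 11, 8, 13]
q=2: [10, 5, 12, 2]
q=3: [-1, -6, 1, -4]
q=4: [-7, -12, -5, -15]
Optimal cycle mean attained by: cycle 2->4->2, total (-9) + (-8), length 2.
Answer: λ = -17/2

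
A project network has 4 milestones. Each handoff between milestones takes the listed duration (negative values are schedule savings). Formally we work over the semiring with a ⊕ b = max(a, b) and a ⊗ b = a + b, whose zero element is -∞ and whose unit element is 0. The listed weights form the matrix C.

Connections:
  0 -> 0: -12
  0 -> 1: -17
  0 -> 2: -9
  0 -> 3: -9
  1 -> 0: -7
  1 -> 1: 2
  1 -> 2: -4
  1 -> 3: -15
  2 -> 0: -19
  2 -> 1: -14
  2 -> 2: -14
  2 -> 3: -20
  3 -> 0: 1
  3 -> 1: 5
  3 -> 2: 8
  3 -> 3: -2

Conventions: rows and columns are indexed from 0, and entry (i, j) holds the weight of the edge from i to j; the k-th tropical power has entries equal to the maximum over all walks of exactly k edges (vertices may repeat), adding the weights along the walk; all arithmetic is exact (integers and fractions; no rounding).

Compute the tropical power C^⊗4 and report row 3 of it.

C^⊗2:
  [-8, -4, -1, -11]
  [-5, 4, -2, -13]
  [-19, -12, -12, -22]
  [-1, 7, 6, -4]
C^⊗3:
  [-10, -2, -3, -13]
  [-3, 6, 0, -11]
  [-19, -10, -14, -24]
  [0, 9, 4, -6]
C^⊗4:
  [-9, 0, -5, -15]
  [-1, 8, 2, -9]
  [-17, -8, -14, -25]
  [2, 11, 5, -6]
Answer: row 3 of C^⊗4 = [2, 11, 5, -6]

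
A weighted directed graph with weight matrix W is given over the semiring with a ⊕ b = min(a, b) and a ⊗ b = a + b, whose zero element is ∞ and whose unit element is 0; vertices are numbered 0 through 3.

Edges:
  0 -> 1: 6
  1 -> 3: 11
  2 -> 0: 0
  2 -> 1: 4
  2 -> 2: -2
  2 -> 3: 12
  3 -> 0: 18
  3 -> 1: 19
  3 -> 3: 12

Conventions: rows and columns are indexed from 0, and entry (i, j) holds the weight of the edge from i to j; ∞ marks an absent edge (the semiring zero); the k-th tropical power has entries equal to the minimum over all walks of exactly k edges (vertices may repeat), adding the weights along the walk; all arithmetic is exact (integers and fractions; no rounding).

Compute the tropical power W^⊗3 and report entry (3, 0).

W^⊗2:
  [∞, ∞, ∞, 17]
  [29, 30, ∞, 23]
  [-2, 2, -4, 10]
  [30, 24, ∞, 24]
W^⊗3:
  [35, 36, ∞, 29]
  [41, 35, ∞, 35]
  [-4, 0, -6, 8]
  [42, 36, ∞, 35]
Key observation: the optimum is the walk 3->3->3->0, with weight 12 + 12 + 18 = 42.
Optimal value attained by: walk 3->3->3->0.
Answer: (W^⊗3)[3][0] = 42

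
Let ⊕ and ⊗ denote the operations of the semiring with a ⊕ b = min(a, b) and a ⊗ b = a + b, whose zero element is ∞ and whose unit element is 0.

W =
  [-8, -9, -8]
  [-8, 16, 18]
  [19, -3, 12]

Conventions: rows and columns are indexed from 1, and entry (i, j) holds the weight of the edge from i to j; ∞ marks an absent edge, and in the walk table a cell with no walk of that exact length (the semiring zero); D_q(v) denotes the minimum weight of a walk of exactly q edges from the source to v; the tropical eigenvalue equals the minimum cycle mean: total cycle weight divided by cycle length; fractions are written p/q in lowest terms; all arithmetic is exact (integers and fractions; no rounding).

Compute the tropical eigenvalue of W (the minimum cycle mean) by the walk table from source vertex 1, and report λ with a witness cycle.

q=0: [0, ∞, ∞]
q=1: [-8, -9, -8]
q=2: [-17, -17, -16]
q=3: [-25, -26, -25]
Optimal cycle mean attained by: cycle 1->2->1, total (-9) + (-8), length 2.
Answer: λ = -17/2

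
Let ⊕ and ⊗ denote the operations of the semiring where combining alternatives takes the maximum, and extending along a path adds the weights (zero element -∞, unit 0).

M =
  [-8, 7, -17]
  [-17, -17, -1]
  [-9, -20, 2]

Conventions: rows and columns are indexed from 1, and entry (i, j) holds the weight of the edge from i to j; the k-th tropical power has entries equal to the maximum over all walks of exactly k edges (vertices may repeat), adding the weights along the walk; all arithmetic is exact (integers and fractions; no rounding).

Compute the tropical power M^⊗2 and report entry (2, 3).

M^⊗2:
  [-10, -1, 6]
  [-10, -10, 1]
  [-7, -2, 4]
Key observation: the optimum is the walk 2->3->3, with weight (-1) + 2 = 1.
Optimal value attained by: walk 2->3->3.
Answer: (M^⊗2)[2][3] = 1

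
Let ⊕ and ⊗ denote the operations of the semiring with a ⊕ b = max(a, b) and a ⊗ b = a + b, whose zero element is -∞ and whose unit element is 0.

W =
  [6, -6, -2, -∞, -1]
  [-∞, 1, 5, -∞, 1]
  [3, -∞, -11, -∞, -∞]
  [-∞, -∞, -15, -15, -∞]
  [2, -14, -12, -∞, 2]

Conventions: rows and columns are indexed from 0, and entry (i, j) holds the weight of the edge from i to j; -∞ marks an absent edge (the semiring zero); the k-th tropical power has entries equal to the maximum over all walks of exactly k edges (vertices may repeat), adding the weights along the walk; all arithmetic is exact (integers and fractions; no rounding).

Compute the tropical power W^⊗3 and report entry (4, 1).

W^⊗2:
  [12, 0, 4, -∞, 5]
  [8, 2, 6, -∞, 3]
  [9, -3, 1, -∞, 2]
  [-12, -∞, -26, -30, -∞]
  [8, -4, 0, -∞, 4]
W^⊗3:
  [18, 6, 10, -∞, 11]
  [14, 3, 7, -∞, 7]
  [15, 3, 7, -∞, 8]
  [-6, -18, -14, -45, -13]
  [14, 2, 6, -∞, 7]
Key observation: the optimum is the walk 4->0->0->1, with weight 2 + 6 + (-6) = 2.
Optimal value attained by: walk 4->0->0->1.
Answer: (W^⊗3)[4][1] = 2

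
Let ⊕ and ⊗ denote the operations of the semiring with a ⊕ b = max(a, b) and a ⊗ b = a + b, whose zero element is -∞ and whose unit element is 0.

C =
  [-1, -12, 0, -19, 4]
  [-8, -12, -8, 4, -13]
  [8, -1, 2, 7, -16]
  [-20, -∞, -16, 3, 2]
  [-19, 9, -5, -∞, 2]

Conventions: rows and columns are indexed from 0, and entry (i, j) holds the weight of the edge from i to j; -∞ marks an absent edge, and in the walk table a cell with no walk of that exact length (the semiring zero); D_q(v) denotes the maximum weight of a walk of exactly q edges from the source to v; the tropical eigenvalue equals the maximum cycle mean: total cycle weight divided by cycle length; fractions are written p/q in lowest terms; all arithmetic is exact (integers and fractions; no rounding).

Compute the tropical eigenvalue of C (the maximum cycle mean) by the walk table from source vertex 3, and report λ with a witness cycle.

q=0: [-∞, -∞, -∞, 0, -∞]
q=1: [-20, -∞, -16, 3, 2]
q=2: [-8, 11, -3, 6, 5]
q=3: [5, 14, 3, 15, 8]
q=4: [11, 17, 6, 18, 17]
q=5: [14, 26, 12, 21, 20]
Optimal cycle mean attained by: cycle 1->3->4->1, total 4 + 2 + 9, length 3.
Answer: λ = 5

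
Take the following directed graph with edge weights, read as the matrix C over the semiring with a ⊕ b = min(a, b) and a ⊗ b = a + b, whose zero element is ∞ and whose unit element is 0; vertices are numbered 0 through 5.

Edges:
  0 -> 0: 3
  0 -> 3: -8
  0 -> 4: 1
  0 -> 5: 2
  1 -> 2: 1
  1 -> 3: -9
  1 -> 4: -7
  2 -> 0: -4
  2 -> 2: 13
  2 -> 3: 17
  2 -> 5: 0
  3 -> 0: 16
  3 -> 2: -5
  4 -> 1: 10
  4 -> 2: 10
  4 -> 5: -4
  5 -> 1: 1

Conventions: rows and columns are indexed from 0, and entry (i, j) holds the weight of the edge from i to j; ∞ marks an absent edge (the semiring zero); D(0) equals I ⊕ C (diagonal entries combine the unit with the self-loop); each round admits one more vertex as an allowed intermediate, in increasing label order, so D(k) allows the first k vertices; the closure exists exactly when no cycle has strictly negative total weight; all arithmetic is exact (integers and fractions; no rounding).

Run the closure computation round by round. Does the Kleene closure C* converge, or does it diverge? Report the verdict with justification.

D(0):
  [0, ∞, ∞, -8, 1, 2]
  [∞, 0, 1, -9, -7, ∞]
  [-4, ∞, 0, 17, ∞, 0]
  [16, ∞, -5, 0, ∞, ∞]
  [∞, 10, 10, ∞, 0, -4]
  [∞, 1, ∞, ∞, ∞, 0]
D(1):
  [0, ∞, ∞, -8, 1, 2]
  [∞, 0, 1, -9, -7, ∞]
  [-4, ∞, 0, -12, -3, -2]
  [16, ∞, -5, 0, 17, 18]
  [∞, 10, 10, ∞, 0, -4]
  [∞, 1, ∞, ∞, ∞, 0]
D(2):
  [0, ∞, ∞, -8, 1, 2]
  [∞, 0, 1, -9, -7, ∞]
  [-4, ∞, 0, -12, -3, -2]
  [16, ∞, -5, 0, 17, 18]
  [∞, 10, 10, 1, 0, -4]
  [∞, 1, 2, -8, -6, 0]
Detection: at round 3, diagonal entry (3, 3) turns strictly negative.
Key observation: the cycle 3->2->0->3 has total weight (-5) + (-4) + (-8), which is strictly negative.
Answer: DIVERGES — negative cycle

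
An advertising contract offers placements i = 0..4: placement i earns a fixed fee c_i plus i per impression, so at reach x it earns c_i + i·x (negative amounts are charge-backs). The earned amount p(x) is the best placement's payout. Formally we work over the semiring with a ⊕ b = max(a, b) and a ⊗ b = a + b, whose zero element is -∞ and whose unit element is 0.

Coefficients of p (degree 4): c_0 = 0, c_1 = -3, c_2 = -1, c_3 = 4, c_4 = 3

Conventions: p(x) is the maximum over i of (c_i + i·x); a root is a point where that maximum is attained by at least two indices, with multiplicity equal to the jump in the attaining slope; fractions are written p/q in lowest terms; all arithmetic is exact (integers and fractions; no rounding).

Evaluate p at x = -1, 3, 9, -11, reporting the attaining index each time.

p(-1) = max(0+0·(-1)=0, -3+1·(-1)=-4, -1+2·(-1)=-3, 4+3·(-1)=1, 3+4·(-1)=-1) = 1 (attained by i=3)
p(3) = max(0+0·3=0, -3+1·3=0, -1+2·3=5, 4+3·3=13, 3+4·3=15) = 15 (attained by i=4)
p(9) = max(0+0·9=0, -3+1·9=6, -1+2·9=17, 4+3·9=31, 3+4·9=39) = 39 (attained by i=4)
p(-11) = max(0+0·(-11)=0, -3+1·(-11)=-14, -1+2·(-11)=-23, 4+3·(-11)=-29, 3+4·(-11)=-41) = 0 (attained by i=0)
Answer: p(-1) = 1; p(3) = 15; p(9) = 39; p(-11) = 0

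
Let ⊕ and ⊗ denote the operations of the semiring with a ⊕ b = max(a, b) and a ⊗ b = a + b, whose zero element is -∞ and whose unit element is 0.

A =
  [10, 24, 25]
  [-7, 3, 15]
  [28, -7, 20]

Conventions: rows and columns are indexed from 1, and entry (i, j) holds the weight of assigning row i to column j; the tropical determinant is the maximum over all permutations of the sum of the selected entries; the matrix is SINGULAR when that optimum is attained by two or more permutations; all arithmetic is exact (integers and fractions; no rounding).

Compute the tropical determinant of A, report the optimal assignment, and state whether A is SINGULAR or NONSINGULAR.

σ = (1, 2, 3): 10 + 3 + 20 = 33
σ = (1, 3, 2): 10 + 15 + (-7) = 18
σ = (2, 1, 3): 24 + (-7) + 20 = 37
σ = (2, 3, 1): 24 + 15 + 28 = 67
σ = (3, 1, 2): 25 + (-7) + (-7) = 11
σ = (3, 2, 1): 25 + 3 + 28 = 56
Optimal value attained by: σ = (2, 3, 1).
Answer: det⊕(A) = 67; verdict: NONSINGULAR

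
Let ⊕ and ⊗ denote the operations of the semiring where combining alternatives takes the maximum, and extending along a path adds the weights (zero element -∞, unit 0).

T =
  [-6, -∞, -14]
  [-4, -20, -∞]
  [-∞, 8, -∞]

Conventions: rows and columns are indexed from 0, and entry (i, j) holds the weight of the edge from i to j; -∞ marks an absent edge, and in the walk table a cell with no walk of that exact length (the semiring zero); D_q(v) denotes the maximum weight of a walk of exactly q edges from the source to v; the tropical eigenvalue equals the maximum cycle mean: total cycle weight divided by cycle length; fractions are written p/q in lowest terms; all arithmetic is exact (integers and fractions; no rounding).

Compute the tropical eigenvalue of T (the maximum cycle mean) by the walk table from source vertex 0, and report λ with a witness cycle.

q=0: [0, -∞, -∞]
q=1: [-6, -∞, -14]
q=2: [-12, -6, -20]
q=3: [-10, -12, -26]
Optimal cycle mean attained by: cycle 0->2->1->0, total (-14) + 8 + (-4), length 3.
Answer: λ = -10/3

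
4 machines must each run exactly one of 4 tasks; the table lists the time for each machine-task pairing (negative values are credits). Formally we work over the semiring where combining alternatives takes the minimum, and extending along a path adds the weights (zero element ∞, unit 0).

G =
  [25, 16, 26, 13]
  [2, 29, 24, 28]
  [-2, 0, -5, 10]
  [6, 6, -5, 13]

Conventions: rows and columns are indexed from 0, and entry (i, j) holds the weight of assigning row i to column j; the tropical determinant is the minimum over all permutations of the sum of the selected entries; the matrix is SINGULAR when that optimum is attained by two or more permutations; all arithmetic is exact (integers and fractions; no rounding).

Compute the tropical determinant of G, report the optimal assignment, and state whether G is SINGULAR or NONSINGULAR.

σ = (0, 1, 2, 3): 25 + 29 + (-5) + 13 = 62
σ = (0, 1, 3, 2): 25 + 29 + 10 + (-5) = 59
σ = (0, 2, 1, 3): 25 + 24 + 0 + 13 = 62
σ = (0, 2, 3, 1): 25 + 24 + 10 + 6 = 65
σ = (0, 3, 1, 2): 25 + 28 + 0 + (-5) = 48
σ = (0, 3, 2, 1): 25 + 28 + (-5) + 6 = 54
σ = (1, 0, 2, 3): 16 + 2 + (-5) + 13 = 26
σ = (1, 0, 3, 2): 16 + 2 + 10 + (-5) = 23
σ = (1, 2, 0, 3): 16 + 24 + (-2) + 13 = 51
σ = (1, 2, 3, 0): 16 + 24 + 10 + 6 = 56
σ = (1, 3, 0, 2): 16 + 28 + (-2) + (-5) = 37
σ = (1, 3, 2, 0): 16 + 28 + (-5) + 6 = 45
σ = (2, 0, 1, 3): 26 + 2 + 0 + 13 = 41
σ = (2, 0, 3, 1): 26 + 2 + 10 + 6 = 44
σ = (2, 1, 0, 3): 26 + 29 + (-2) + 13 = 66
σ = (2, 1, 3, 0): 26 + 29 + 10 + 6 = 71
σ = (2, 3, 0, 1): 26 + 28 + (-2) + 6 = 58
σ = (2, 3, 1, 0): 26 + 28 + 0 + 6 = 60
σ = (3, 0, 1, 2): 13 + 2 + 0 + (-5) = 10
σ = (3, 0, 2, 1): 13 + 2 + (-5) + 6 = 16
σ = (3, 1, 0, 2): 13 + 29 + (-2) + (-5) = 35
σ = (3, 1, 2, 0): 13 + 29 + (-5) + 6 = 43
σ = (3, 2, 0, 1): 13 + 24 + (-2) + 6 = 41
σ = (3, 2, 1, 0): 13 + 24 + 0 + 6 = 43
Optimal value attained by: σ = (3, 0, 1, 2).
Answer: det⊕(G) = 10; verdict: NONSINGULAR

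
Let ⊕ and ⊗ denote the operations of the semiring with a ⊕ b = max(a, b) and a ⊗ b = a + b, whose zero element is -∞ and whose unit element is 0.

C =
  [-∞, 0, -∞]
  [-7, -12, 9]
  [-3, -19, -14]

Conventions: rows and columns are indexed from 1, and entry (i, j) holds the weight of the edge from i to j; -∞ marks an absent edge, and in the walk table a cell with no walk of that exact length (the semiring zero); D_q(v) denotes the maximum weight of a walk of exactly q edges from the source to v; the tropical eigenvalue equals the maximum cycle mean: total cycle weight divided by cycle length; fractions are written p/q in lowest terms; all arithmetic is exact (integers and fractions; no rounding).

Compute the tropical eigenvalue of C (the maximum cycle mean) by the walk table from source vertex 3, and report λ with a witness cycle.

q=0: [-∞, -∞, 0]
q=1: [-3, -19, -14]
q=2: [-17, -3, -10]
q=3: [-10, -15, 6]
Optimal cycle mean attained by: cycle 1->2->3->1, total 0 + 9 + (-3), length 3.
Answer: λ = 2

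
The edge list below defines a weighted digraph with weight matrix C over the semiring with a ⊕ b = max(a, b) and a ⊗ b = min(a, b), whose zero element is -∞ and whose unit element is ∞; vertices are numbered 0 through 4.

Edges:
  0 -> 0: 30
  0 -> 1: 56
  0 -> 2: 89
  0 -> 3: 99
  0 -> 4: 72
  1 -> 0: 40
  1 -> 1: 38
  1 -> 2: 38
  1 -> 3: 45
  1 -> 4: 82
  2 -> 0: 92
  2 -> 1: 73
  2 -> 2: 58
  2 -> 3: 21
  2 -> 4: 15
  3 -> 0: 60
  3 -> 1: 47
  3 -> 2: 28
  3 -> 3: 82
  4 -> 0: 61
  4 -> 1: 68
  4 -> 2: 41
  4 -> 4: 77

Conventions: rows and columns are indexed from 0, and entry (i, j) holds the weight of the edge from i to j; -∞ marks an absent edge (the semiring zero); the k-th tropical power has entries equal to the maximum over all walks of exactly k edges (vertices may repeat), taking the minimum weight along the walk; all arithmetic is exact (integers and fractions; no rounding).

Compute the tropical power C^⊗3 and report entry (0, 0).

C^⊗2:
  [89, 73, 58, 82, 72]
  [61, 68, 41, 45, 77]
  [58, 58, 89, 92, 73]
  [60, 56, 60, 82, 60]
  [61, 68, 61, 61, 77]
C^⊗3:
  [61, 68, 89, 89, 73]
  [61, 68, 61, 61, 77]
  [89, 73, 58, 82, 73]
  [60, 60, 60, 82, 60]
  [61, 68, 61, 61, 77]
Key observation: the optimum is the walk 0->4->4->0, with weight 72 min 77 min 61 = 61.
Optimal value attained by: walk 0->4->4->0.
Answer: (C^⊗3)[0][0] = 61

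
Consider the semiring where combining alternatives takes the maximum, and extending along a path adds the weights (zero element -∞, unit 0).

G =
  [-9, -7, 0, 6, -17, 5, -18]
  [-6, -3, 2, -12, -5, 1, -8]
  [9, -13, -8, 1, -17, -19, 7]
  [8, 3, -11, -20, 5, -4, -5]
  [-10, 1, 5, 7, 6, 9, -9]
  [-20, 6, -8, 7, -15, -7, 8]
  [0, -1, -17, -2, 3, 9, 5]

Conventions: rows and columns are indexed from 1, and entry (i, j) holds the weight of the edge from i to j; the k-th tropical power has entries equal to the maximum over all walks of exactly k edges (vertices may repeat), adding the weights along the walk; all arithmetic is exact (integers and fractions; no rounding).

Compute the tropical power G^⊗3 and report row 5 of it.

G^⊗2:
  [14, 11, -3, 12, 11, 2, 13]
  [11, 7, 0, 8, 1, 4, 9]
  [9, 6, 9, 15, 10, 16, 12]
  [-1, 6, 10, 14, 11, 14, 4]
  [15, 15, 11, 16, 12, 15, 17]
  [15, 10, 8, 6, 12, 17, 13]
  [6, 15, 8, 16, 9, 14, 17]
G^⊗3:
  [20, 15, 16, 20, 17, 22, 18]
  [16, 11, 11, 17, 13, 18, 14]
  [23, 22, 15, 23, 20, 21, 24]
  [22, 20, 16, 21, 19, 20, 22]
  [24, 21, 17, 22, 21, 26, 23]
  [17, 23, 17, 24, 18, 22, 25]
  [24, 20, 17, 21, 21, 26, 22]
Answer: row 5 of G^⊗3 = [24, 21, 17, 22, 21, 26, 23]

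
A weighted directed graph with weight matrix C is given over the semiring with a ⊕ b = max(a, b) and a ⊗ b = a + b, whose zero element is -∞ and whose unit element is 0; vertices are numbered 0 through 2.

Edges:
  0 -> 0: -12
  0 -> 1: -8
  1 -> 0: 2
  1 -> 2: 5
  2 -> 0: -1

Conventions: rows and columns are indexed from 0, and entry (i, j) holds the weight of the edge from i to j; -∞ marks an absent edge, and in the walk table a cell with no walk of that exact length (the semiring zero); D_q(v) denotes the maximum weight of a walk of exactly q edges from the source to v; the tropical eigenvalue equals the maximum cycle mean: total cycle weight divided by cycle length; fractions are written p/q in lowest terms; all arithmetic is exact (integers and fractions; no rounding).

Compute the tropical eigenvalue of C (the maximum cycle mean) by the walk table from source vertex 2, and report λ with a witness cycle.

q=0: [-∞, -∞, 0]
q=1: [-1, -∞, -∞]
q=2: [-13, -9, -∞]
q=3: [-7, -21, -4]
Optimal cycle mean attained by: cycle 0->1->2->0, total (-8) + 5 + (-1), length 3.
Answer: λ = -4/3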